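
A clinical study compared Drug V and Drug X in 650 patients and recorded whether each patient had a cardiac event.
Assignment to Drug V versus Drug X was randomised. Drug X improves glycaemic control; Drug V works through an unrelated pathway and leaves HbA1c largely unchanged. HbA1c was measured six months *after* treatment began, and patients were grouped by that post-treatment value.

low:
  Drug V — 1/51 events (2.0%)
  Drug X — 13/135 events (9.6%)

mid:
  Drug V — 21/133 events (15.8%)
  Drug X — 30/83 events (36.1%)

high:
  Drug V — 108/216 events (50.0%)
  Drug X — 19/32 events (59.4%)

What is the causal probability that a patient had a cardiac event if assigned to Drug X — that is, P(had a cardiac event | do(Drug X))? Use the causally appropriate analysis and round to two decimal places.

0.25

The stratified and pooled comparisons disagree (Drug V wins within each HbA1c; Drug X wins overall), so the answer turns on the causal role of HbA1c.
HbA1c lies on the pathway drug → HbA1c → outcome, so adjusting for it blocks the indirect effect. For the total causal effect of drug, use the unadjusted pooled rates.
So P(outcome | do(Drug X)) is just the pooled rate for Drug X: 62/250 = 0.248.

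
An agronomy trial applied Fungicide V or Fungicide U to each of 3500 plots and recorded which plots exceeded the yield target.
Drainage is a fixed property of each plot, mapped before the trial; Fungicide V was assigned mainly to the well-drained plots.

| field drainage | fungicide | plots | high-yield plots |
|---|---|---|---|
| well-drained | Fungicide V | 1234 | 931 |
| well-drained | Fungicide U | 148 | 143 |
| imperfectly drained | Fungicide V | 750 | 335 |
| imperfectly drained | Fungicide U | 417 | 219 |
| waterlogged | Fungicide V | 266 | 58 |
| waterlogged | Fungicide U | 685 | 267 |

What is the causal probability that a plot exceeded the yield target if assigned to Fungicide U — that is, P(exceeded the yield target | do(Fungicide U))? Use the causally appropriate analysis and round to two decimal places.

0.66

The field drainage-specific comparison favours Fungicide U throughout, but the pooled figures favour Fungicide V. The question is whether to condition on field drainage.
Field drainage satisfies the back-door criterion: it is not a descendant of the fungicide, and it blocks the spurious path from fungicide to outcome. Adjusting for it (i.e., using the within-field drainage rates) gives the causal effect.
Standardising Fungicide U to the population field drainage mix: 0.395·143/148 + 0.333·219/417 + 0.272·267/685 = 0.663.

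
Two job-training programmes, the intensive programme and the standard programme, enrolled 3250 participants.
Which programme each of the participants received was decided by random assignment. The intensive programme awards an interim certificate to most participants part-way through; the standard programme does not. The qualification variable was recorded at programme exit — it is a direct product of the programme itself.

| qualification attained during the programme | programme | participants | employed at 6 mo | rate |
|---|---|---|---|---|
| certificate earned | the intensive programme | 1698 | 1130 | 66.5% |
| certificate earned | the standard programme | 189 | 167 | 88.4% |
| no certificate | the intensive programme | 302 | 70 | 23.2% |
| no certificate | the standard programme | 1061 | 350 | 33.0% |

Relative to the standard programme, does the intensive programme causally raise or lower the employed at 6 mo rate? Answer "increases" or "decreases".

increases

Qualification attained during the programme is downstream of the programme. One should not condition on a consequence of treatment, so the overall rates are the right comparison.
Pooled: the intensive programme 60.0% vs the standard programme 41.4%; the intensive programme is higher overall.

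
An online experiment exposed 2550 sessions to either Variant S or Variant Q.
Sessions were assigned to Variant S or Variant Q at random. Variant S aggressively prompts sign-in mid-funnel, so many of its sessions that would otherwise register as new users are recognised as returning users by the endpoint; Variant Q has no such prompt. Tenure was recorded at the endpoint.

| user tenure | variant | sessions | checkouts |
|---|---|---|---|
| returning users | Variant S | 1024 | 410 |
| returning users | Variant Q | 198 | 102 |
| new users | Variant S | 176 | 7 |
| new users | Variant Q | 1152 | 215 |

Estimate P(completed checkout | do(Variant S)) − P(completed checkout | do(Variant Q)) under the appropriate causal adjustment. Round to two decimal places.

+0.11

The distribution of user tenure is itself part of what the variant does — it is an intermediate outcome. Holding it fixed would remove that part of the effect; the total effect is the pooled difference.
The causal difference is the pooled difference: 0.347 − 0.235 = +0.113.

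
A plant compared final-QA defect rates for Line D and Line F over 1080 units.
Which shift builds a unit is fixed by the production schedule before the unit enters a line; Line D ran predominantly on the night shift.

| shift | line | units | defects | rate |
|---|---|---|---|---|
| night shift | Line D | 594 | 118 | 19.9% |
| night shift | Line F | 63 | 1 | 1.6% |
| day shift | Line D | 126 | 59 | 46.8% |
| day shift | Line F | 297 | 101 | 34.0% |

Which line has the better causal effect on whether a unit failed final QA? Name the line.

Here shift is a common cause — it drives both which line a case falls under and the outcome. The crude comparison mixes populations; the stratum-specific rates are the causally relevant ones.
Within each level — night shift: 19.9% vs 1.6%; day shift: 46.8% vs 34.0% — Line F is lower every time.

Line F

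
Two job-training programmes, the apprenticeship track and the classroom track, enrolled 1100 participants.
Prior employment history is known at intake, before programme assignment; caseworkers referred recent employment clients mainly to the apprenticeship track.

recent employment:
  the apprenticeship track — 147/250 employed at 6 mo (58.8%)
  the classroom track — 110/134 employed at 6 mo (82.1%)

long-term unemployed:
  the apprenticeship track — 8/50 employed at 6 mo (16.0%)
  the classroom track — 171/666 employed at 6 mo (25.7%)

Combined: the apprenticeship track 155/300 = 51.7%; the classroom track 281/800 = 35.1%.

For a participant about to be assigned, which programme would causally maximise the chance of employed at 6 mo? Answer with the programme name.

the classroom track

The prior employment history-specific comparison favours the classroom track throughout, but the pooled figures favour the apprenticeship track. The question is whether to condition on prior employment history.
The imbalance in prior employment history arose from how participants were allocated, not from anything the programme did; and prior employment history independently affects the outcome. The pooled gap is confounded — condition on prior employment history.
Within each level — recent employment: 58.8% vs 82.1%; long-term unemployed: 16.0% vs 25.7% — the classroom track is higher every time.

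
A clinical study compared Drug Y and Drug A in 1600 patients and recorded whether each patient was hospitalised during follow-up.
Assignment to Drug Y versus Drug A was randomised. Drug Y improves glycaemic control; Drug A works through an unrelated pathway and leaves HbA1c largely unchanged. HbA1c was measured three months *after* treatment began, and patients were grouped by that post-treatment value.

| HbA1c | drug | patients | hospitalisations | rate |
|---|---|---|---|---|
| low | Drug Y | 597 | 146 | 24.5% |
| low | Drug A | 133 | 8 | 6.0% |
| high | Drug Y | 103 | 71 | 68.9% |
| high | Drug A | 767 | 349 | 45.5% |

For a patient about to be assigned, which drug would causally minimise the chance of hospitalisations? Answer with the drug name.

Drug Y

The stratified and pooled comparisons disagree (Drug A wins within each HbA1c; Drug Y wins overall), so the answer turns on the causal role of HbA1c.
HbA1c here is a post-treatment variable shaped by the drug; conditioning on it would introduce bias rather than remove it. The overall comparison is the causal one.
Pooled: Drug Y 31.0% vs Drug A 39.7%; Drug Y is lower overall.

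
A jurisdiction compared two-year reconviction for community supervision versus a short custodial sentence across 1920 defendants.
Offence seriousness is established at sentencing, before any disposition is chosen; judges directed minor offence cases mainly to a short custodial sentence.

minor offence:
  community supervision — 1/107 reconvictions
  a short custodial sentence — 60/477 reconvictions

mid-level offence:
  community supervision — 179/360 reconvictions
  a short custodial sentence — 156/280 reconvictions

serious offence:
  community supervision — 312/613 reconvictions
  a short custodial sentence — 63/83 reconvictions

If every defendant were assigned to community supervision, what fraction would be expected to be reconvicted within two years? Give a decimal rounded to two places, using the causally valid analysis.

0.35

The imbalance in offence seriousness arose from how defendants were allocated, not from anything the disposition did; and offence seriousness independently affects the outcome. The pooled gap is confounded — condition on offence seriousness.
Standardising community supervision to the population offence seriousness mix: 0.304·1/107 + 0.333·179/360 + 0.362·312/613 = 0.353.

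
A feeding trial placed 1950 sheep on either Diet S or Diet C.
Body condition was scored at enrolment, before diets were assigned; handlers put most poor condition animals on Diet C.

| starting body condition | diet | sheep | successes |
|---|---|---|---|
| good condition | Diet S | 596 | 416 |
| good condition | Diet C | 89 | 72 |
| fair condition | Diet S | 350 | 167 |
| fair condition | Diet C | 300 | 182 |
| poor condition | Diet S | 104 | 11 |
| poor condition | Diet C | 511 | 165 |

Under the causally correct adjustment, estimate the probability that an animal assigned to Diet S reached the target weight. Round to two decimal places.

Here starting body condition is a common cause — it drives both which diet a case falls under and the outcome. The crude comparison mixes populations; the stratum-specific rates are the causally relevant ones.
Standardising Diet S to the population starting body condition mix: 0.351·416/596 + 0.333·167/350 + 0.315·11/104 = 0.438.

0.44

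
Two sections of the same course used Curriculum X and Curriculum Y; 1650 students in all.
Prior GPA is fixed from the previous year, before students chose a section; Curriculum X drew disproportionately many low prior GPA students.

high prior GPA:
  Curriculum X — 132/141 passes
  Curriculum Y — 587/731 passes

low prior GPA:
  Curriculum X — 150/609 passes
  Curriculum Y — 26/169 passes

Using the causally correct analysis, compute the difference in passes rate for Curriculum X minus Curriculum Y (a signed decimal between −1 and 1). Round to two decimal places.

The prior GPA band-specific comparison favours Curriculum X throughout, but the pooled figures favour Curriculum Y. The question is whether to condition on prior GPA band.
Here prior GPA band is a common cause — it drives both which teaching method a case falls under and the outcome. The crude comparison mixes populations; the stratum-specific rates are the causally relevant ones.
Adjusting over the population distribution of prior GPA band: 0.528·(0.936−0.803) + 0.472·(0.246−0.154) = +0.114.

+0.11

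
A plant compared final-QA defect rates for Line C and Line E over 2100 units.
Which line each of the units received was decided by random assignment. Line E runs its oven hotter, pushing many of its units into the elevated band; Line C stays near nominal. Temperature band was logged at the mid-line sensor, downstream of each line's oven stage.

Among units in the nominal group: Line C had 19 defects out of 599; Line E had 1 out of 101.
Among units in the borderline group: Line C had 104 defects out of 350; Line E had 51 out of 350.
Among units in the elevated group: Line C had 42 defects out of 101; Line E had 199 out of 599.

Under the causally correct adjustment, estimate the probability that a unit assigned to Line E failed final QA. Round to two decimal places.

Within every in-process temperature band level Line E has the lower rate, yet pooled Line C does — Simpson's reversal.
The distribution of in-process temperature band is itself part of what the line does — it is an intermediate outcome. Holding it fixed would remove that part of the effect; the total effect is the pooled difference.
So P(outcome | do(Line E)) is just the pooled rate for Line E: 251/1050 = 0.239.

0.24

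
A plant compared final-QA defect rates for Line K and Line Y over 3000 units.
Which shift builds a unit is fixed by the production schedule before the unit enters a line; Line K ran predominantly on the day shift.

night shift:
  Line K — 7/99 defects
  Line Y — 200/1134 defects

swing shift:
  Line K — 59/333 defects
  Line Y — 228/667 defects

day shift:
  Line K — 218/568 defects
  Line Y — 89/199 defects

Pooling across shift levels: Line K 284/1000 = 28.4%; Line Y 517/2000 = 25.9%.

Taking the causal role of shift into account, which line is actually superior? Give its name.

Shift is set before the line has any effect — it is not caused by the line — and it independently drives the outcome. That makes it a confounder, so the causal comparison is within shift levels.
Within each level — night shift: 7.1% vs 17.6%; swing shift: 17.7% vs 34.2%; day shift: 38.4% vs 44.7% — Line K is lower every time.

Line K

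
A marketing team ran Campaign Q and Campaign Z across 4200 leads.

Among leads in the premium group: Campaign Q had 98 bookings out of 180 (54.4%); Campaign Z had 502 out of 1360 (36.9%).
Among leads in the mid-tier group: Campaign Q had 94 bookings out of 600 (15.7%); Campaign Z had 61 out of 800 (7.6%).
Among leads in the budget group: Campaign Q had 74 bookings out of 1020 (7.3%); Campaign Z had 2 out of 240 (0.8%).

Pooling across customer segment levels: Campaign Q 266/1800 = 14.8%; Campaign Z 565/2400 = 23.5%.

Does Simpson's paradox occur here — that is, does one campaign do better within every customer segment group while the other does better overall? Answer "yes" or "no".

yes

Within each customer segment level (premium 54.4% vs 36.9%; mid-tier 15.7% vs 7.6%; budget 7.3% vs 0.8%), Campaign Q has the higher rate every time. Pooled: 14.8% vs 23.5% — Campaign Z has the higher rate overall. The two comparisons disagree.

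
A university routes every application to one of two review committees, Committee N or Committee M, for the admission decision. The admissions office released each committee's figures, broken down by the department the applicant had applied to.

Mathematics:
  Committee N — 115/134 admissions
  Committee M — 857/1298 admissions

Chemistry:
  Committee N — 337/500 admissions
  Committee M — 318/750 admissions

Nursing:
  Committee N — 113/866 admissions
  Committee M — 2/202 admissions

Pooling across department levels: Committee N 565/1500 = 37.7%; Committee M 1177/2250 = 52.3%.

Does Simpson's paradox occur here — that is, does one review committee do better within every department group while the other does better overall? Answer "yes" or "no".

Within each department level (Mathematics 85.8% vs 66.0%; Chemistry 67.4% vs 42.4%; Nursing 13.0% vs 1.0%), Committee N has the higher rate every time. Pooled: 37.7% vs 52.3% — Committee M has the higher rate overall. The two comparisons disagree.

yes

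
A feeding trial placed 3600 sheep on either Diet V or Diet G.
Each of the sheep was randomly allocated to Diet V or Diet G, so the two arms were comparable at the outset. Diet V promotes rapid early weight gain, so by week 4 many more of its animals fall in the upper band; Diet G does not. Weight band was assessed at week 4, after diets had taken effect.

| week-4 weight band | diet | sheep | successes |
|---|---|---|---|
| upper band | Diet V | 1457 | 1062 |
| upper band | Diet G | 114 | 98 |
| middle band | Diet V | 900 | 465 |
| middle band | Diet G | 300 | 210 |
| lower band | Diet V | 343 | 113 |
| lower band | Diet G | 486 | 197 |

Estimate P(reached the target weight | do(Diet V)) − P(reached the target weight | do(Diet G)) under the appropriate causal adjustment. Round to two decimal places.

Week-4 weight band is recorded after the diet and is itself shifted by it — it sits on the causal path from diet to outcome. Conditioning on a mediator would strip out part of the effect we want; the pooled comparison gives the total causal effect.
The causal difference is the pooled difference: 0.607 − 0.561 = +0.046.

+0.05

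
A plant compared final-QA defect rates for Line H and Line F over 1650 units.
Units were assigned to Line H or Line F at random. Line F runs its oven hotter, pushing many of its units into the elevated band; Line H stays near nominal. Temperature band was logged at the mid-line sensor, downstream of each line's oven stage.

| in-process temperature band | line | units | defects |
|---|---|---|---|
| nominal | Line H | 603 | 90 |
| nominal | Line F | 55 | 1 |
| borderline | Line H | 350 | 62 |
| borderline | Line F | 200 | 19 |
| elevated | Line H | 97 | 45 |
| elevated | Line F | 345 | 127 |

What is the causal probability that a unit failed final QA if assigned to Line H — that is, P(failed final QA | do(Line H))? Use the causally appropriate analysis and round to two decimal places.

Line F is lower inside every in-process temperature band stratum but Line H is lower in aggregate. Whether to stratify depends on how in-process temperature band relates to the line.
Because the line influences in-process temperature band, in-process temperature band is a post-treatment mediator, not a confounder. Stratifying on it would bias the estimate; the causal effect is the crude pooled difference.
So P(outcome | do(Line H)) is just the pooled rate for Line H: 197/1050 = 0.188.

0.19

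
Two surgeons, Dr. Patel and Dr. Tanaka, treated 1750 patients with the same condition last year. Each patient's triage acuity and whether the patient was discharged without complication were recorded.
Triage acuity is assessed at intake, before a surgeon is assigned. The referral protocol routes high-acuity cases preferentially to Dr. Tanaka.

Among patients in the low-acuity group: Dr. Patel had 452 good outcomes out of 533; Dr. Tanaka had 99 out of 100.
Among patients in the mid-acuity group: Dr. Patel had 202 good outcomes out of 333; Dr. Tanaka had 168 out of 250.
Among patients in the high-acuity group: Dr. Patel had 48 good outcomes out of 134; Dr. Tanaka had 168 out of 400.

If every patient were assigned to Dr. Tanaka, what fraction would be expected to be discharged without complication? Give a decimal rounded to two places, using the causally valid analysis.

0.71

The triage acuity-specific comparison favours Dr. Tanaka throughout, but the pooled figures favour Dr. Patel. The question is whether to condition on triage acuity.
Triage acuity is set before the surgeon has any effect — it is not caused by the surgeon — and it independently drives the outcome. That makes it a confounder, so the causal comparison is within triage acuity levels.
Standardising Dr. Tanaka to the population triage acuity mix: 0.362·99/100 + 0.333·168/250 + 0.305·168/400 = 0.710.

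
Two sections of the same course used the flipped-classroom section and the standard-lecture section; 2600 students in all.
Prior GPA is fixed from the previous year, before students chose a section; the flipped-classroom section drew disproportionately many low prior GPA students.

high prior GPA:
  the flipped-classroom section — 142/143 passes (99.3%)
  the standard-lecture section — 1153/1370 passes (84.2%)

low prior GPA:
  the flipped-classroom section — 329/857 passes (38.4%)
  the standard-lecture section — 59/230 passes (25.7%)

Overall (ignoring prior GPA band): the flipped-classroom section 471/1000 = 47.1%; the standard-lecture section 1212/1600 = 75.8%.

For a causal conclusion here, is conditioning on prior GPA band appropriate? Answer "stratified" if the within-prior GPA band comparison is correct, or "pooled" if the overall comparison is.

stratified

Within every prior GPA band level the flipped-classroom section has the higher rate, yet pooled the standard-lecture section does — Simpson's reversal.
Since prior GPA band is a pre-existing factor (not a product of the teaching method) and it affects the outcome on its own, it is a confounder. The stratified rates, not the pooled rate, identify the causal effect.
Within each level — high prior GPA: 99.3% vs 84.2%; low prior GPA: 38.4% vs 25.7% — the flipped-classroom section is higher every time.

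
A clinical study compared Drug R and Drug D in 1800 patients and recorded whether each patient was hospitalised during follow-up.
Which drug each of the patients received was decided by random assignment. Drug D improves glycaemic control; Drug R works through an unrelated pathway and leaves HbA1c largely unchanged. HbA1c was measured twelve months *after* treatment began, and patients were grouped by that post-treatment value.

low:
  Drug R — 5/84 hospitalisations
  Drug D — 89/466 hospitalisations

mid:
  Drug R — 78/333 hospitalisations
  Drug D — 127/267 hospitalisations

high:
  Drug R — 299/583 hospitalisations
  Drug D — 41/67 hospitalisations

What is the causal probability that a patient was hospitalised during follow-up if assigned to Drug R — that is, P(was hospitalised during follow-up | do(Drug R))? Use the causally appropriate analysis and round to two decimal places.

The HbA1c-specific comparison favours Drug R throughout, but the pooled figures favour Drug D. The question is whether to condition on HbA1c.
HbA1c lies on the pathway drug → HbA1c → outcome, so adjusting for it blocks the indirect effect. For the total causal effect of drug, use the unadjusted pooled rates.
So P(outcome | do(Drug R)) is just the pooled rate for Drug R: 382/1000 = 0.382.

0.38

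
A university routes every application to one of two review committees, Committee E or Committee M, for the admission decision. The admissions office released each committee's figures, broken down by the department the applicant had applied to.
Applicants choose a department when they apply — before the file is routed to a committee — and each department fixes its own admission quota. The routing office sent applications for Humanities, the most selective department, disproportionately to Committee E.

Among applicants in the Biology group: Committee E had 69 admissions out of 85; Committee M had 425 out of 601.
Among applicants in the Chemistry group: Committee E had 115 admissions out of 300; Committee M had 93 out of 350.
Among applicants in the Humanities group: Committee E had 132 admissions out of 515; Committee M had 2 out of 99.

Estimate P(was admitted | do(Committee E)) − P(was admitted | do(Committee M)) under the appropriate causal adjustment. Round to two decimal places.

The department-specific comparison favours Committee E throughout, but the pooled figures favour Committee M. The question is whether to condition on department.
Since department is a pre-existing factor (not a product of the review committee) and it affects the outcome on its own, it is a confounder. The stratified rates, not the pooled rate, identify the causal effect.
Adjusting over the population distribution of department: 0.352·(0.812−0.707) + 0.333·(0.383−0.266) + 0.315·(0.256−0.020) = +0.150.

+0.15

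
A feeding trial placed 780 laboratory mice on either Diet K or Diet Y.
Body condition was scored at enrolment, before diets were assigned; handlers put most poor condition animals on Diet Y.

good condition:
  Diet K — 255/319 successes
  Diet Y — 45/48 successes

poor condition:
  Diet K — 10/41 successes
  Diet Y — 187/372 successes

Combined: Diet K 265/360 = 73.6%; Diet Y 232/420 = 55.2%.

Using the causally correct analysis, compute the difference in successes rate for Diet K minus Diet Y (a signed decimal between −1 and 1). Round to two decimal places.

Starting body condition satisfies the back-door criterion: it is not a descendant of the diet, and it blocks the spurious path from diet to outcome. Adjusting for it (i.e., using the within-starting body condition rates) gives the causal effect.
Adjusting over the population distribution of starting body condition: 0.471·(0.799−0.938) + 0.529·(0.244−0.503) = -0.202.

-0.20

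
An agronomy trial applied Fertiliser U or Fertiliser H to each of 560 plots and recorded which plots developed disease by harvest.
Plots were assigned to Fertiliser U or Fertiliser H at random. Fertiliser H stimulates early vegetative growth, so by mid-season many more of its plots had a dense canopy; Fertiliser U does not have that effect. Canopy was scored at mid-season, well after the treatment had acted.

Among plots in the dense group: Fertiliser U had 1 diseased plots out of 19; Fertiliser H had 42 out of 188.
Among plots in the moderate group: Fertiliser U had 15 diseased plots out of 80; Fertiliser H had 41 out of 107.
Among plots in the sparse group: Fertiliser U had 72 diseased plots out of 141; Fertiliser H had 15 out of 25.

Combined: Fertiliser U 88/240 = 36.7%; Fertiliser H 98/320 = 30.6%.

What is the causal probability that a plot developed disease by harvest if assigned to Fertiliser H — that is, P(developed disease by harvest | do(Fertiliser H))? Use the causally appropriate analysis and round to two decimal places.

Within every mid-season canopy level Fertiliser U has the lower rate, yet pooled Fertiliser H does — Simpson's reversal.
Stratifying would compare fertilisers among plots the fertilisers themselves sorted into mid-season canopy groups — a form of selection on an intermediate. The unconditioned pooled rates give the total causal effect.
So P(outcome | do(Fertiliser H)) is just the pooled rate for Fertiliser H: 98/320 = 0.306.

0.31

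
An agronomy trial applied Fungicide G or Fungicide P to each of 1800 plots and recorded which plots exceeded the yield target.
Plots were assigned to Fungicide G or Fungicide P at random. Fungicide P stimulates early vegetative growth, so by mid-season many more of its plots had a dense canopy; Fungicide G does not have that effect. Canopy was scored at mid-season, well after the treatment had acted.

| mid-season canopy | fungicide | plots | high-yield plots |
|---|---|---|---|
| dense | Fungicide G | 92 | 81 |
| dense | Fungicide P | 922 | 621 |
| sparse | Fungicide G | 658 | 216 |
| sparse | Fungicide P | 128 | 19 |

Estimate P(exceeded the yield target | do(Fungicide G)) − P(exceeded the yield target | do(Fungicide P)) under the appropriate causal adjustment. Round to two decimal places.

Mid-season canopy lies on the pathway fungicide → mid-season canopy → outcome, so adjusting for it blocks the indirect effect. For the total causal effect of fungicide, use the unadjusted pooled rates.
The causal difference is the pooled difference: 0.396 − 0.610 = -0.214.

-0.21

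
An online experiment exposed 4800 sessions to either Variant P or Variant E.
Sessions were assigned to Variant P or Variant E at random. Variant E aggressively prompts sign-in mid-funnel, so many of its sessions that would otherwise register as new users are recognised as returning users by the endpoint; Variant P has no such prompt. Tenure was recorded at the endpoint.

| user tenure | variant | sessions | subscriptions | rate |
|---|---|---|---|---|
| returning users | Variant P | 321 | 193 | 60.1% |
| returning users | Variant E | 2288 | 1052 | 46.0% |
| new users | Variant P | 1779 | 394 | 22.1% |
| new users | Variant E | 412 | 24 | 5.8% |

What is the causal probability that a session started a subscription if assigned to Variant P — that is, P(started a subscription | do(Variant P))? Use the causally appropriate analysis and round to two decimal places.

The distribution of user tenure is itself part of what the variant does — it is an intermediate outcome. Holding it fixed would remove that part of the effect; the total effect is the pooled difference.
So P(outcome | do(Variant P)) is just the pooled rate for Variant P: 587/2100 = 0.280.

0.28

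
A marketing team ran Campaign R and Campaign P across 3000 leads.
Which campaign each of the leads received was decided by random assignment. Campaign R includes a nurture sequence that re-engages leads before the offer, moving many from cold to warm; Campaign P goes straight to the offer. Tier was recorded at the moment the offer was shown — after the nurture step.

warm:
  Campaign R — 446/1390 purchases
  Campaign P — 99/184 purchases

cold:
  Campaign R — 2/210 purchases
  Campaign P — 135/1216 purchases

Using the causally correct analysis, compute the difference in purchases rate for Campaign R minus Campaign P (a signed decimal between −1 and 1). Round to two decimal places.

Engagement tier is downstream of the campaign. One should not condition on a consequence of treatment, so the overall rates are the right comparison.
The causal difference is the pooled difference: 0.280 − 0.167 = +0.113.

+0.11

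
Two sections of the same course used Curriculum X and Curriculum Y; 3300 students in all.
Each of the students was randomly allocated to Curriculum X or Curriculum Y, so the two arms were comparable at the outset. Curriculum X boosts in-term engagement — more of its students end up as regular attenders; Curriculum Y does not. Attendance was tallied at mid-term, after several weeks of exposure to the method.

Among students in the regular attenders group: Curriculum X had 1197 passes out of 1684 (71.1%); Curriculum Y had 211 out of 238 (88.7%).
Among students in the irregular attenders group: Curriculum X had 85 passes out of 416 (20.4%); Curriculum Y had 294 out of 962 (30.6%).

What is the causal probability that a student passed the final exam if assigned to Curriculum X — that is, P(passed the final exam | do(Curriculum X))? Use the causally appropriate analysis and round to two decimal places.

The mid-term attendance-specific comparison favours Curriculum Y throughout, but the pooled figures favour Curriculum X. The question is whether to condition on mid-term attendance.
Stratifying would compare teaching methods among students the teaching methods themselves sorted into mid-term attendance groups — a form of selection on an intermediate. The unconditioned pooled rates give the total causal effect.
So P(outcome | do(Curriculum X)) is just the pooled rate for Curriculum X: 1282/2100 = 0.610.

0.61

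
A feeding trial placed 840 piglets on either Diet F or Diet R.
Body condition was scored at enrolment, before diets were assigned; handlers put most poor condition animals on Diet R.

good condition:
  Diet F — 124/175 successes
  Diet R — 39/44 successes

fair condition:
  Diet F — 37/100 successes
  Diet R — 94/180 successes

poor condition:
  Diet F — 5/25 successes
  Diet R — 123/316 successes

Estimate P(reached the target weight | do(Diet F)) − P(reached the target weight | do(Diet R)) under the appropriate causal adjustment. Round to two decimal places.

-0.17

The starting body condition-specific comparison favours Diet R throughout, but the pooled figures favour Diet F. The question is whether to condition on starting body condition.
Starting body condition differs across diets for reasons unrelated to any effect of the diet itself, and it separately predicts the outcome — a classic confounder. We must compare within starting body condition levels.
Adjusting over the population distribution of starting body condition: 0.261·(0.709−0.886) + 0.333·(0.370−0.522) + 0.406·(0.200−0.389) = -0.174.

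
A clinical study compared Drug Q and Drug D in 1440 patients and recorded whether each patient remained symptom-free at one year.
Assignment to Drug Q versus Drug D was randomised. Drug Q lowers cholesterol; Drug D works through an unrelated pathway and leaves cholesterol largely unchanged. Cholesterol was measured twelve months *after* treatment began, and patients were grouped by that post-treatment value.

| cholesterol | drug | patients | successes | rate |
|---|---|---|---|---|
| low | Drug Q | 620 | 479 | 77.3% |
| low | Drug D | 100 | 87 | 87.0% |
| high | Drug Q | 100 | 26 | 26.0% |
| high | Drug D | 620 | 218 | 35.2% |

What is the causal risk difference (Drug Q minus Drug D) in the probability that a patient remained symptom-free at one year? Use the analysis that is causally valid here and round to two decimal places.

+0.28

Drug D is higher inside every cholesterol stratum but Drug Q is higher in aggregate. Whether to stratify depends on how cholesterol relates to the drug.
Cholesterol is recorded after the drug and is itself shifted by it — it sits on the causal path from drug to outcome. Conditioning on a mediator would strip out part of the effect we want; the pooled comparison gives the total causal effect.
The causal difference is the pooled difference: 0.701 − 0.424 = +0.278.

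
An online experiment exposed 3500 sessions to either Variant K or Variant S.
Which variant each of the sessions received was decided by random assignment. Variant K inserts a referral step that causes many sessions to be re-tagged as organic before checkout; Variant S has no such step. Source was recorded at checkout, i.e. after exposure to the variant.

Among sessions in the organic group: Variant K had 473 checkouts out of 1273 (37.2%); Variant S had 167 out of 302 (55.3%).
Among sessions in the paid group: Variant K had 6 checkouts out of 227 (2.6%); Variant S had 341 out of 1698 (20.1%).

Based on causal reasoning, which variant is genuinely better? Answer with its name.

The traffic source-specific comparison favours Variant S throughout, but the pooled figures favour Variant K. The question is whether to condition on traffic source.
Traffic source is recorded after the variant and is itself shifted by it — it sits on the causal path from variant to outcome. Conditioning on a mediator would strip out part of the effect we want; the pooled comparison gives the total causal effect.
Pooled: Variant K 31.9% vs Variant S 25.4%; Variant K is higher overall.

Variant K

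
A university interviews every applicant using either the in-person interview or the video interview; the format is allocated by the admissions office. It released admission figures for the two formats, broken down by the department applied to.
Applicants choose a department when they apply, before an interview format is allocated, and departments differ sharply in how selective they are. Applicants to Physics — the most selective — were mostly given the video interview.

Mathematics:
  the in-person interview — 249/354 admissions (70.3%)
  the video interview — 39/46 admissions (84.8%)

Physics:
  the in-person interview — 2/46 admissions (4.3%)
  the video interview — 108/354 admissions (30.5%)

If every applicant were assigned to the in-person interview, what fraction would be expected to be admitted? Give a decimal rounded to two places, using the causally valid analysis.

0.37

Within every department level the video interview has the higher rate, yet pooled the in-person interview does — Simpson's reversal.
The imbalance in department arose from how applicants were allocated, not from anything the interview format did; and department independently affects the outcome. The pooled gap is confounded — condition on department.
Standardising the in-person interview to the population department mix: 0.500·249/354 + 0.500·2/46 = 0.373.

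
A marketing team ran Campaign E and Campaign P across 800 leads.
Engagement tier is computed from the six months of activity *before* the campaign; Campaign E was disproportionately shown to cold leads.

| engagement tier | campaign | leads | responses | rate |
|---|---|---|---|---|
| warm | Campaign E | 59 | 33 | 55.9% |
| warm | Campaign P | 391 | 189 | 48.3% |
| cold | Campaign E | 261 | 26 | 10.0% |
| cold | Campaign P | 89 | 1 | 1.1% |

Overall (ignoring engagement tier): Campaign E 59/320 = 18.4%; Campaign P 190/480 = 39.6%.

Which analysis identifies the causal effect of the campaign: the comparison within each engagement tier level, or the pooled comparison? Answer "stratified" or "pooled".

stratified

Within every engagement tier level Campaign E has the higher rate, yet pooled Campaign P does — Simpson's reversal.
Here engagement tier is a common cause — it drives both which campaign a case falls under and the outcome. The crude comparison mixes populations; the stratum-specific rates are the causally relevant ones.
Within each level — warm: 55.9% vs 48.3%; cold: 10.0% vs 1.1% — Campaign E is higher every time.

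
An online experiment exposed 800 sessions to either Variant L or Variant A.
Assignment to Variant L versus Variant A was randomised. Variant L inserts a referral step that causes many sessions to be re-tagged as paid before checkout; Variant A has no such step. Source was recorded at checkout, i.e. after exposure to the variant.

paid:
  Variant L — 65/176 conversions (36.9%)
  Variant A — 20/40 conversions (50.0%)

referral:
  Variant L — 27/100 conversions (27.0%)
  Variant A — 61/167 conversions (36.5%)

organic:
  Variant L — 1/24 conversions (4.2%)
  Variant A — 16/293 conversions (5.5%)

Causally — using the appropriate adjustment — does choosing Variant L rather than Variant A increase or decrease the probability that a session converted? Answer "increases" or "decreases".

The stratified and pooled comparisons disagree (Variant A wins within each traffic source; Variant L wins overall), so the answer turns on the causal role of traffic source.
Because the variant influences traffic source, traffic source is a post-treatment mediator, not a confounder. Stratifying on it would bias the estimate; the causal effect is the crude pooled difference.
Pooled: Variant L 31.0% vs Variant A 19.4%; Variant L is higher overall.

increases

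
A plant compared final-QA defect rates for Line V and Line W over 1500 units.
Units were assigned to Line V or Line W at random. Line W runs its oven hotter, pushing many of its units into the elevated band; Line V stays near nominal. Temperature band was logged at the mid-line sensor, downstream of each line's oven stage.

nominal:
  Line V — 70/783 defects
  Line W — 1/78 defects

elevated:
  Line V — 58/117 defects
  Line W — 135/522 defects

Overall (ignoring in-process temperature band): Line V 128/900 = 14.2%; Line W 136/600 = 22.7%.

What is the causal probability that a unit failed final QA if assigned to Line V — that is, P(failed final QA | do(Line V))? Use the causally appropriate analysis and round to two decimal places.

In-process temperature band is downstream of the line. One should not condition on a consequence of treatment, so the overall rates are the right comparison.
So P(outcome | do(Line V)) is just the pooled rate for Line V: 128/900 = 0.142.

0.14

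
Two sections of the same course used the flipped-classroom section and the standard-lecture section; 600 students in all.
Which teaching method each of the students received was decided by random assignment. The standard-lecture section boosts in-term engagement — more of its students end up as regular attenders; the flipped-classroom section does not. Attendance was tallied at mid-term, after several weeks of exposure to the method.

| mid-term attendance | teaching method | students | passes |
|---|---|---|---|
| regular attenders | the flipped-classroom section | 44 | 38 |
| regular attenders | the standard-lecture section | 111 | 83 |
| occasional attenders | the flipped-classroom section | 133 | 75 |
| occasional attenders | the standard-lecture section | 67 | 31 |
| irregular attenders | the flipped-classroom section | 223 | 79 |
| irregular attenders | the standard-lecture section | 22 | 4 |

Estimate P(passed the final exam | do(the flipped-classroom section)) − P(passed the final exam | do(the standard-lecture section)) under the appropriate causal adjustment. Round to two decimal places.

Within every mid-term attendance level the flipped-classroom section has the higher rate, yet pooled the standard-lecture section does — Simpson's reversal.
Mid-term attendance here is a post-treatment variable shaped by the teaching method; conditioning on it would introduce bias rather than remove it. The overall comparison is the causal one.
The causal difference is the pooled difference: 0.480 − 0.590 = -0.110.

-0.11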